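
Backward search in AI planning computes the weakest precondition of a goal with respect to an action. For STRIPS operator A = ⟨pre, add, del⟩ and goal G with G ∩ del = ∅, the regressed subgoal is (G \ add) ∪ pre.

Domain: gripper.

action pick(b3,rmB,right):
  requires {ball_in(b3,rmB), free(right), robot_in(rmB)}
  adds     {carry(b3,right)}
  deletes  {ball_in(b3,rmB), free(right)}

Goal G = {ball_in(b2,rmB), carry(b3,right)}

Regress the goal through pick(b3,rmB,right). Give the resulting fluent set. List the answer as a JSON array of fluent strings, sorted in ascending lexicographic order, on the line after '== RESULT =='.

Compute (G \ add) ∪ pre:
  G ∩ del = {}  (empty — regression defined)
  G \ add = {ball_in(b2,rmB), carry(b3,right)} \ {carry(b3,right)} = {ball_in(b2,rmB)}
  ∪ pre   = {ball_in(b2,rmB)} ∪ {ball_in(b3,rmB), free(right), robot_in(rmB)}
          = {ball_in(b2,rmB), ball_in(b3,rmB), free(right), robot_in(rmB)}

== RESULT ==
["ball_in(b2,rmB)", "ball_in(b3,rmB)", "free(right)", "robot_in(rmB)"]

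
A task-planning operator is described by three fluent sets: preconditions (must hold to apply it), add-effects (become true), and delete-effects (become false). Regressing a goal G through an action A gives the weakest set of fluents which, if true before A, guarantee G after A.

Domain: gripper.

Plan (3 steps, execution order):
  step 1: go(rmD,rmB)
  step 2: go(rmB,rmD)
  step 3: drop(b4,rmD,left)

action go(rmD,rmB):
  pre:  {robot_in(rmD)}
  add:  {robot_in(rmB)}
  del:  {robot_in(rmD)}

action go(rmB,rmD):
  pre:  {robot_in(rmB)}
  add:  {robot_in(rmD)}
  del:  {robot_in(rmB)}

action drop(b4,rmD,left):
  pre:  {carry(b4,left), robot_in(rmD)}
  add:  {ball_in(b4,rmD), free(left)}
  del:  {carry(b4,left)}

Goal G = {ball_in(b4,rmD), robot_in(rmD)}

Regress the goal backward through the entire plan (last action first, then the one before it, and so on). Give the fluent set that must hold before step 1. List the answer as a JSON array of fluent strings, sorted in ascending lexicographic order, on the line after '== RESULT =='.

Regress step by step:
  through step 3 (drop(b4,rmD,left)): drop {ball_in(b4,rmD)}, keep {robot_in(rmD)}, require {carry(b4,left), robot_in(rmD)}
    → {carry(b4,left), robot_in(rmD)}
  through step 2 (go(rmB,rmD)): drop {robot_in(rmD)}, keep {carry(b4,left)}, require {robot_in(rmB)}
    → {carry(b4,left), robot_in(rmB)}
  through step 1 (go(rmD,rmB)): drop {robot_in(rmB)}, keep {carry(b4,left)}, require {robot_in(rmD)}
    → {carry(b4,left), robot_in(rmD)}

== RESULT ==
["carry(b4,left)", "robot_in(rmD)"]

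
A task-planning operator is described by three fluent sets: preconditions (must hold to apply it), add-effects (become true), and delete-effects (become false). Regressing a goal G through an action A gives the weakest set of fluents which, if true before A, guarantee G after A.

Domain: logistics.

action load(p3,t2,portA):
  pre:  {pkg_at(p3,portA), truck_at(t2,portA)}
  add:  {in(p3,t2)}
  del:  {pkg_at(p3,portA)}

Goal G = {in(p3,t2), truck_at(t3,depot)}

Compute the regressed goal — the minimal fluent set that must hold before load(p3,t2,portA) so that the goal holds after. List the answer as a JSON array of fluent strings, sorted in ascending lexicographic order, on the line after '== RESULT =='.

Regress:
  G ∩ del = {}  (empty — regression defined)
  G \ add = {in(p3,t2), truck_at(t3,depot)} \ {in(p3,t2)} = {truck_at(t3,depot)}
  ∪ pre   = {truck_at(t3,depot)} ∪ {pkg_at(p3,portA), truck_at(t2,portA)}
          = {pkg_at(p3,portA), truck_at(t2,portA), truck_at(t3,depot)}

== RESULT ==
["pkg_at(p3,portA)", "truck_at(t2,portA)", "truck_at(t3,depot)"]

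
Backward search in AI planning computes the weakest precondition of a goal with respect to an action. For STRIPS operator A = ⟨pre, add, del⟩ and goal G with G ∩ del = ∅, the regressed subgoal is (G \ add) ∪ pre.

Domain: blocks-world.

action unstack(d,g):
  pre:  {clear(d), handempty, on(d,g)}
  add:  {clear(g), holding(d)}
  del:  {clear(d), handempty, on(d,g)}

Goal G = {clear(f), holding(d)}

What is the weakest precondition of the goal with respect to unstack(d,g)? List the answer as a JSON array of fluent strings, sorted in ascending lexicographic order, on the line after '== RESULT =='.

Regress:
  G ∩ del = {}  (empty — regression defined)
  G \ add = {clear(f), holding(d)} \ {clear(g), holding(d)} = {clear(f)}
  ∪ pre   = {clear(f)} ∪ {clear(d), handempty, on(d,g)}
          = {clear(d), clear(f), handempty, on(d,g)}

== RESULT ==
["clear(d)", "clear(f)", "handempty", "on(d,g)"]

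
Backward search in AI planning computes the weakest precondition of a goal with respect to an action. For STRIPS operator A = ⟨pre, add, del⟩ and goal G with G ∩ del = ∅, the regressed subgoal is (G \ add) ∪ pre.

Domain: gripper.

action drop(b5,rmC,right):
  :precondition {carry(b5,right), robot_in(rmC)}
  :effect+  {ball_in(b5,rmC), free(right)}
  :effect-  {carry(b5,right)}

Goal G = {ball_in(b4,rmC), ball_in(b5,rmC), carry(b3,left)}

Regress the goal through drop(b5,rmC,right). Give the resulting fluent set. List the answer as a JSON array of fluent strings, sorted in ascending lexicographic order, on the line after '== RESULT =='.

Compute (G \ add) ∪ pre:
  G ∩ del = {}  (empty — regression defined)
  G \ add = {ball_in(b4,rmC), ball_in(b5,rmC), carry(b3,left)} \ {ball_in(b5,rmC), free(right)} = {ball_in(b4,rmC), carry(b3,left)}
  ∪ pre   = {ball_in(b4,rmC), carry(b3,left)} ∪ {carry(b5,right), robot_in(rmC)}
          = {ball_in(b4,rmC), carry(b3,left), carry(b5,right), robot_in(rmC)}

== RESULT ==
["ball_in(b4,rmC)", "carry(b3,left)", "carry(b5,right)", "robot_in(rmC)"]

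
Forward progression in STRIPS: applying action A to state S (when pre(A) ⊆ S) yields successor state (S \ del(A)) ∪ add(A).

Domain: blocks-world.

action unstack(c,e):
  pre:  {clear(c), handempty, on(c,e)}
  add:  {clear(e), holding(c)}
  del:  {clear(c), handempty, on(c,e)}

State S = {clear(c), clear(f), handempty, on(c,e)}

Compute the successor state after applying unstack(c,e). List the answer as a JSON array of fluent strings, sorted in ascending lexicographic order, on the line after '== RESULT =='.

Compute (S \ del) ∪ add:
  pre ⊆ S: {clear(c), handempty, on(c,e)} ⊆ S  — applicable
  S \ del = {clear(f)}
  ∪ add   = {clear(e), clear(f), holding(c)}

== RESULT ==
["clear(e)", "clear(f)", "holding(c)"]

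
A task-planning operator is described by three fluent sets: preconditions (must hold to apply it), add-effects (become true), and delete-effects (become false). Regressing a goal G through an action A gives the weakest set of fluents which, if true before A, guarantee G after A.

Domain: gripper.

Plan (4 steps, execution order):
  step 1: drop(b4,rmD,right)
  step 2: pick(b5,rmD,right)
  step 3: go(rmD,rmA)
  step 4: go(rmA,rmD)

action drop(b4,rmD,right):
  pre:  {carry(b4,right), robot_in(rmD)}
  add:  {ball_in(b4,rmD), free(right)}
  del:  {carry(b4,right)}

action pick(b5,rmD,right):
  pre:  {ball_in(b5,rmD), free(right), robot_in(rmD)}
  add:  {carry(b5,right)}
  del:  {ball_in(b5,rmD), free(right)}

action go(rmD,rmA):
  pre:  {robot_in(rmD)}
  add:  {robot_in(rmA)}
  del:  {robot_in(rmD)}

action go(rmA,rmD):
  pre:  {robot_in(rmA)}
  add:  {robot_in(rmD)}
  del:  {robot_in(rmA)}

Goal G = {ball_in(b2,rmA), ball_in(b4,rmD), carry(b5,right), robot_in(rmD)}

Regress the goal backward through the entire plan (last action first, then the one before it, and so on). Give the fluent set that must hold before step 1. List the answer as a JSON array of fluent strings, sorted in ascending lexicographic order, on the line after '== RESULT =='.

Work backward from the goal:
  through step 4 (go(rmA,rmD)): drop {robot_in(rmD)}, keep {ball_in(b2,rmA), ball_in(b4,rmD), carry(b5,right)}, require {robot_in(rmA)}
    → {ball_in(b2,rmA), ball_in(b4,rmD), carry(b5,right), robot_in(rmA)}
  through step 3 (go(rmD,rmA)): drop {robot_in(rmA)}, keep {ball_in(b2,rmA), ball_in(b4,rmD), carry(b5,right)}, require {robot_in(rmD)}
    → {ball_in(b2,rmA), ball_in(b4,rmD), carry(b5,right), robot_in(rmD)}
  through step 2 (pick(b5,rmD,right)): drop {carry(b5,right)}, keep {ball_in(b2,rmA), ball_in(b4,rmD), robot_in(rmD)}, require {ball_in(b5,rmD), free(right), robot_in(rmD)}
    → {ball_in(b2,rmA), ball_in(b4,rmD), ball_in(b5,rmD), free(right), robot_in(rmD)}
  through step 1 (drop(b4,rmD,right)): drop {ball_in(b4,rmD), free(right)}, keep {ball_in(b2,rmA), ball_in(b5,rmD), robot_in(rmD)}, require {carry(b4,right), robot_in(rmD)}
    → {ball_in(b2,rmA), ball_in(b5,rmD), carry(b4,right), robot_in(rmD)}

== RESULT ==
["ball_in(b2,rmA)", "ball_in(b5,rmD)", "carry(b4,right)", "robot_in(rmD)"]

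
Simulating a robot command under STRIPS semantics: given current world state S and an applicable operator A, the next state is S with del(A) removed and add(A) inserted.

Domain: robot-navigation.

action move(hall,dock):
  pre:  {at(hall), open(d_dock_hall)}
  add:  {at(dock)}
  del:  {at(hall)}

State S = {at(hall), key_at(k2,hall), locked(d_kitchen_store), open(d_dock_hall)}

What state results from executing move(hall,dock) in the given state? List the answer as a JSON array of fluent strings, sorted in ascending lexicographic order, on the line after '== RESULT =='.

Progress:
  pre ⊆ S: {at(hall), open(d_dock_hall)} ⊆ S  — applicable
  S \ del = {key_at(k2,hall), locked(d_kitchen_store), open(d_dock_hall)}
  ∪ add   = {at(dock), key_at(k2,hall), locked(d_kitchen_store), open(d_dock_hall)}

== RESULT ==
["at(dock)", "key_at(k2,hall)", "locked(d_kitchen_store)", "open(d_dock_hall)"]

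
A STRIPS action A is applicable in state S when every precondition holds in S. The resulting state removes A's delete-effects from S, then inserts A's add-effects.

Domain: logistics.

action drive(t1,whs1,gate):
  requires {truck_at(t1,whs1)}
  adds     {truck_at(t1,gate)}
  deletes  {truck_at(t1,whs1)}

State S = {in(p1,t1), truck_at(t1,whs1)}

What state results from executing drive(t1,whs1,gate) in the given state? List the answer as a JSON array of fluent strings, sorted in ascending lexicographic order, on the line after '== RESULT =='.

Progress:
  pre ⊆ S: {truck_at(t1,whs1)} ⊆ S  — applicable
  S \ del = {in(p1,t1)}
  ∪ add   = {in(p1,t1), truck_at(t1,gate)}

== RESULT ==
["in(p1,t1)", "truck_at(t1,gate)"]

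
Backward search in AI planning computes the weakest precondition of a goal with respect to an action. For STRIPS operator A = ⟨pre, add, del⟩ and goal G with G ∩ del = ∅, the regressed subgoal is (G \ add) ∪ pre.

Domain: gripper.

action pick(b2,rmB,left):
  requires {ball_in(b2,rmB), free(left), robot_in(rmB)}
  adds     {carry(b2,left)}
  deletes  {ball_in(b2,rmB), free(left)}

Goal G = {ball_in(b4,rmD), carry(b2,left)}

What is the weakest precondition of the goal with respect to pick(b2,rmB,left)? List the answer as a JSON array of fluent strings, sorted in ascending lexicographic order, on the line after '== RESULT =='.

Regress:
  G ∩ del = {}  (empty — regression defined)
  G \ add = {ball_in(b4,rmD), carry(b2,left)} \ {carry(b2,left)} = {ball_in(b4,rmD)}
  ∪ pre   = {ball_in(b4,rmD)} ∪ {ball_in(b2,rmB), free(left), robot_in(rmB)}
          = {ball_in(b2,rmB), ball_in(b4,rmD), free(left), robot_in(rmB)}

== RESULT ==
["ball_in(b2,rmB)", "ball_in(b4,rmD)", "free(left)", "robot_in(rmB)"]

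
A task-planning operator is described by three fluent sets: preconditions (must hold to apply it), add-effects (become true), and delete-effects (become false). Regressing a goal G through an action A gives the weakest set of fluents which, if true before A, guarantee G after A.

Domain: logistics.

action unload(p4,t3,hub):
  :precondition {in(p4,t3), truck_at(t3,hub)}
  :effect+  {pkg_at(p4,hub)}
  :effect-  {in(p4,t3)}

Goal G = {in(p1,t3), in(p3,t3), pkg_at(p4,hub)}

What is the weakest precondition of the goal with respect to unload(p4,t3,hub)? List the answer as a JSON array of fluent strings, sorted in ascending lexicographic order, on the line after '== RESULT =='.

Regress:
  G ∩ del = {}  (empty — regression defined)
  G \ add = {in(p1,t3), in(p3,t3), pkg_at(p4,hub)} \ {pkg_at(p4,hub)} = {in(p1,t3), in(p3,t3)}
  ∪ pre   = {in(p1,t3), in(p3,t3)} ∪ {in(p4,t3), truck_at(t3,hub)}
          = {in(p1,t3), in(p3,t3), in(p4,t3), truck_at(t3,hub)}

== RESULT ==
["in(p1,t3)", "in(p3,t3)", "in(p4,t3)", "truck_at(t3,hub)"]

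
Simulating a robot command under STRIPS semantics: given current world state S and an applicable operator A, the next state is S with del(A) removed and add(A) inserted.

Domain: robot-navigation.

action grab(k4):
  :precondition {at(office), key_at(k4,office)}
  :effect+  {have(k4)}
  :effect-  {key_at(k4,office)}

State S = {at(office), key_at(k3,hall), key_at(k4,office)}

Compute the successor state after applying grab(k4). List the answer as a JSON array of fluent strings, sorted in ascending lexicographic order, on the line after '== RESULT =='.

Compute (S \ del) ∪ add:
  pre ⊆ S: {at(office), key_at(k4,office)} ⊆ S  — applicable
  S \ del = {at(office), key_at(k3,hall)}
  ∪ add   = {at(office), have(k4), key_at(k3,hall)}

== RESULT ==
["at(office)", "have(k4)", "key_at(k3,hall)"]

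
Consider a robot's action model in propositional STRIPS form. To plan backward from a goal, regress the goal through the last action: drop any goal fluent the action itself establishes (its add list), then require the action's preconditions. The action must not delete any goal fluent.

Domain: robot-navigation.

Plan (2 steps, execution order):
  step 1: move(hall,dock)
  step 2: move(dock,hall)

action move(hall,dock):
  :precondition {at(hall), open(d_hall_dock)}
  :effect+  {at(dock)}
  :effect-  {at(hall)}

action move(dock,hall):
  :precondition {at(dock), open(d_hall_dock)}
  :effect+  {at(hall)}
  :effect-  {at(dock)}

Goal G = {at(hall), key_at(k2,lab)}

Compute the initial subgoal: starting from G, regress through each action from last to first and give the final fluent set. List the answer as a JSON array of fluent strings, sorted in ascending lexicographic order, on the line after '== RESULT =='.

Work backward from the goal:
  through step 2 (move(dock,hall)): drop {at(hall)}, keep {key_at(k2,lab)}, require {at(dock), open(d_hall_dock)}
    → {at(dock), key_at(k2,lab), open(d_hall_dock)}
  through step 1 (move(hall,dock)): drop {at(dock)}, keep {key_at(k2,lab), open(d_hall_dock)}, require {at(hall), open(d_hall_dock)}
    → {at(hall), key_at(k2,lab), open(d_hall_dock)}

== RESULT ==
["at(hall)", "key_at(k2,lab)", "open(d_hall_dock)"]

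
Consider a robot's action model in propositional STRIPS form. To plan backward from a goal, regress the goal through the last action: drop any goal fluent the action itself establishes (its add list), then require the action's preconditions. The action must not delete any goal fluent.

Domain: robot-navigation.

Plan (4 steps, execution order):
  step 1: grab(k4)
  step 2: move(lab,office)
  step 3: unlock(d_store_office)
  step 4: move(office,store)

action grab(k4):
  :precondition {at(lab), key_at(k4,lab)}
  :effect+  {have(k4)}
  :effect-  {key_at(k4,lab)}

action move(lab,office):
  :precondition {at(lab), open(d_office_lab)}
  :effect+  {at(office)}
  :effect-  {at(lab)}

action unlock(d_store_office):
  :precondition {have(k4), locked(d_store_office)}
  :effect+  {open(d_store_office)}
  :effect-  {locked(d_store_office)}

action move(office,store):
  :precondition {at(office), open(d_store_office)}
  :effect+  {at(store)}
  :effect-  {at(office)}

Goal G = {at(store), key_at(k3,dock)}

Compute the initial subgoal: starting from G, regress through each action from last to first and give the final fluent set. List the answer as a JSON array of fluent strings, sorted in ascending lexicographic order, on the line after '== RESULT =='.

Work backward from the goal:
  through step 4 (move(office,store)): drop {at(store)}, keep {key_at(k3,dock)}, require {at(office), open(d_store_office)}
    → {at(office), key_at(k3,dock), open(d_store_office)}
  through step 3 (unlock(d_store_office)): drop {open(d_store_office)}, keep {at(office), key_at(k3,dock)}, require {have(k4), locked(d_store_office)}
    → {at(office), have(k4), key_at(k3,dock), locked(d_store_office)}
  through step 2 (move(lab,office)): drop {at(office)}, keep {have(k4), key_at(k3,dock), locked(d_store_office)}, require {at(lab), open(d_office_lab)}
    → {at(lab), have(k4), key_at(k3,dock), locked(d_store_office), open(d_office_lab)}
  through step 1 (grab(k4)): drop {have(k4)}, keep {at(lab), key_at(k3,dock), locked(d_store_office), open(d_office_lab)}, require {at(lab), key_at(k4,lab)}
    → {at(lab), key_at(k3,dock), key_at(k4,lab), locked(d_store_office), open(d_office_lab)}

== RESULT ==
["at(lab)", "key_at(k3,dock)", "key_at(k4,lab)", "locked(d_store_office)", "open(d_office_lab)"]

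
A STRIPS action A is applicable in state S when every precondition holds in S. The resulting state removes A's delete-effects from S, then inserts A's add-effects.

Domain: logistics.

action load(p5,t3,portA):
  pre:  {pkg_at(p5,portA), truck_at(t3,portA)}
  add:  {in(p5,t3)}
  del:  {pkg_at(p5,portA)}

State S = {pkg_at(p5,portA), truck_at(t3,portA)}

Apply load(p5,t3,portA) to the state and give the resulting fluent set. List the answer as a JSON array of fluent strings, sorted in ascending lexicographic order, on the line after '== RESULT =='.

Compute (S \ del) ∪ add:
  pre ⊆ S: {pkg_at(p5,portA), truck_at(t3,portA)} ⊆ S  — applicable
  S \ del = {truck_at(t3,portA)}
  ∪ add   = {in(p5,t3), truck_at(t3,portA)}

== RESULT ==
["in(p5,t3)", "truck_at(t3,portA)"]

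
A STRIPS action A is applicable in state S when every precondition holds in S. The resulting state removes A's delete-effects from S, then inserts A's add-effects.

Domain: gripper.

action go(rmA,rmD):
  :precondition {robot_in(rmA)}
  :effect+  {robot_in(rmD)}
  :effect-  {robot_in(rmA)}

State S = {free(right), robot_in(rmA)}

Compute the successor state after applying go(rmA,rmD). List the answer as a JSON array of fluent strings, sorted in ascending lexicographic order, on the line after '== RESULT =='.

Progress:
  pre ⊆ S: {robot_in(rmA)} ⊆ S  — applicable
  S \ del = {free(right)}
  ∪ add   = {free(right), robot_in(rmD)}

== RESULT ==
["free(right)", "robot_in(rmD)"]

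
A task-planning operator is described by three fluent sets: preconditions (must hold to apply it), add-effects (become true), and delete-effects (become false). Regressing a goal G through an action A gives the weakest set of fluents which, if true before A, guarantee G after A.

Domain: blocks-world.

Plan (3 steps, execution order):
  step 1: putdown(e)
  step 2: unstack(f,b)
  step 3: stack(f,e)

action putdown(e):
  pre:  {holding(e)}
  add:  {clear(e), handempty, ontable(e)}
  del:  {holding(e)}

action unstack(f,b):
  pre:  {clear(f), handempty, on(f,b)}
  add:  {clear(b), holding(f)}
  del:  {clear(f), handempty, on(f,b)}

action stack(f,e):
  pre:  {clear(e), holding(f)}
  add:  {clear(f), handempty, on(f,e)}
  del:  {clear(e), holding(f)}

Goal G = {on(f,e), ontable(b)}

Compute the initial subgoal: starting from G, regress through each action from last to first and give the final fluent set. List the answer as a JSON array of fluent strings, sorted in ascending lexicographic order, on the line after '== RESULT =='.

Regress step by step:
  through step 3 (stack(f,e)): drop {on(f,e)}, keep {ontable(b)}, require {clear(e), holding(f)}
    → {clear(e), holding(f), ontable(b)}
  through step 2 (unstack(f,b)): drop {holding(f)}, keep {clear(e), ontable(b)}, require {clear(f), handempty, on(f,b)}
    → {clear(e), clear(f), handempty, on(f,b), ontable(b)}
  through step 1 (putdown(e)): drop {clear(e), handempty}, keep {clear(f), on(f,b), ontable(b)}, require {holding(e)}
    → {clear(f), holding(e), on(f,b), ontable(b)}

== RESULT ==
["clear(f)", "holding(e)", "on(f,b)", "ontable(b)"]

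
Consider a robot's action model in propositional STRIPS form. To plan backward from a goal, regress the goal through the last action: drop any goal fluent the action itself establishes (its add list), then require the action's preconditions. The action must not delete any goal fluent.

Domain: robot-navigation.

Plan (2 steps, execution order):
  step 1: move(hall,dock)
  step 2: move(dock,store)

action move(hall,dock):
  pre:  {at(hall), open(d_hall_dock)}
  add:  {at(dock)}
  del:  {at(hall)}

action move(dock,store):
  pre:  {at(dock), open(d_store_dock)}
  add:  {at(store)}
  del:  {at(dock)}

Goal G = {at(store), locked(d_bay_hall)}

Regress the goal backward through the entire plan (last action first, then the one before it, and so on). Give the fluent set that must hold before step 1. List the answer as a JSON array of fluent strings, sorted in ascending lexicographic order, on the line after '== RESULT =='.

Work backward from the goal:
  through step 2 (move(dock,store)): drop {at(store)}, keep {locked(d_bay_hall)}, require {at(dock), open(d_store_dock)}
    → {at(dock), locked(d_bay_hall), open(d_store_dock)}
  through step 1 (move(hall,dock)): drop {at(dock)}, keep {locked(d_bay_hall), open(d_store_dock)}, require {at(hall), open(d_hall_dock)}
    → {at(hall), locked(d_bay_hall), open(d_hall_dock), open(d_store_dock)}

== RESULT ==
["at(hall)", "locked(d_bay_hall)", "open(d_hall_dock)", "open(d_store_dock)"]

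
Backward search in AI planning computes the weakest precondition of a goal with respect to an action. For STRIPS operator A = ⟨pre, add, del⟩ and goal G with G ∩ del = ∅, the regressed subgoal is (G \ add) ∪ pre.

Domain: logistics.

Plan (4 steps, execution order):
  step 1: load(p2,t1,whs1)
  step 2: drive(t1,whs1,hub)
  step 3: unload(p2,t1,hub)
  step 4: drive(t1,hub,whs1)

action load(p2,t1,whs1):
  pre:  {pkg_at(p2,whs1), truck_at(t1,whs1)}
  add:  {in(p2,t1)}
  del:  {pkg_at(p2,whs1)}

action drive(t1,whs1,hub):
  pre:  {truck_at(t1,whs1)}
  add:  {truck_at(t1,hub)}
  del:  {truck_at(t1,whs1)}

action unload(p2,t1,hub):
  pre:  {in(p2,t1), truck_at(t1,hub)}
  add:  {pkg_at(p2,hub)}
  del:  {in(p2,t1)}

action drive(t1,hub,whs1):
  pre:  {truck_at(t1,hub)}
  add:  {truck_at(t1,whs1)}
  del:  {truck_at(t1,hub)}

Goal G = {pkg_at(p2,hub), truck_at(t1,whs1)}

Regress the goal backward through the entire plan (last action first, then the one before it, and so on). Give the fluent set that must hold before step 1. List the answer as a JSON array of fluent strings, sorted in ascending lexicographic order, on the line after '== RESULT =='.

Work backward from the goal:
  through step 4 (drive(t1,hub,whs1)): drop {truck_at(t1,whs1)}, keep {pkg_at(p2,hub)}, require {truck_at(t1,hub)}
    → {pkg_at(p2,hub), truck_at(t1,hub)}
  through step 3 (unload(p2,t1,hub)): drop {pkg_at(p2,hub)}, keep {truck_at(t1,hub)}, require {in(p2,t1), truck_at(t1,hub)}
    → {in(p2,t1), truck_at(t1,hub)}
  through step 2 (drive(t1,whs1,hub)): drop {truck_at(t1,hub)}, keep {in(p2,t1)}, require {truck_at(t1,whs1)}
    → {in(p2,t1), truck_at(t1,whs1)}
  through step 1 (load(p2,t1,whs1)): drop {in(p2,t1)}, keep {truck_at(t1,whs1)}, require {pkg_at(p2,whs1), truck_at(t1,whs1)}
    → {pkg_at(p2,whs1), truck_at(t1,whs1)}

== RESULT ==
["pkg_at(p2,whs1)", "truck_at(t1,whs1)"]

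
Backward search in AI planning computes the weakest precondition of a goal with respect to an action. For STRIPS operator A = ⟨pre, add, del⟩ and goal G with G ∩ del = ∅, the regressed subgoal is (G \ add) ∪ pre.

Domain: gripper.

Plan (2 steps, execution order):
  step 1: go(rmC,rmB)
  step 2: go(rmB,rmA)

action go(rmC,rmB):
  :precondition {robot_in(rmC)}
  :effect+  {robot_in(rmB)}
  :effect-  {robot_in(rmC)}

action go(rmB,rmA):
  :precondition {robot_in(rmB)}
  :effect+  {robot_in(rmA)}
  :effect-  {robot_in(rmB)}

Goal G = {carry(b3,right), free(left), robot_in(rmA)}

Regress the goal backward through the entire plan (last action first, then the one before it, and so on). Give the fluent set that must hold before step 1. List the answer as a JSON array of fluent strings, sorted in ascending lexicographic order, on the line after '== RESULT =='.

Work backward from the goal:
  through step 2 (go(rmB,rmA)): drop {robot_in(rmA)}, keep {carry(b3,right), free(left)}, require {robot_in(rmB)}
    → {carry(b3,right), free(left), robot_in(rmB)}
  through step 1 (go(rmC,rmB)): drop {robot_in(rmB)}, keep {carry(b3,right), free(left)}, require {robot_in(rmC)}
    → {carry(b3,right), free(left), robot_in(rmC)}

== RESULT ==
["carry(b3,right)", "free(left)", "robot_in(rmC)"]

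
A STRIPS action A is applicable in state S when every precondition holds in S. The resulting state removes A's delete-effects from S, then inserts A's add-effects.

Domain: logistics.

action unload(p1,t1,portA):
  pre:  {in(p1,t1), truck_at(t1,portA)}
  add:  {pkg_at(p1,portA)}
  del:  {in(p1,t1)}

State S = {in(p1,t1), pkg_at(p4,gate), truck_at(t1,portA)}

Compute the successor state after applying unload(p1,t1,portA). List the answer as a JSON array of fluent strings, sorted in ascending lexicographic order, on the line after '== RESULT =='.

Compute (S \ del) ∪ add:
  pre ⊆ S: {in(p1,t1), truck_at(t1,portA)} ⊆ S  — applicable
  S \ del = {pkg_at(p4,gate), truck_at(t1,portA)}
  ∪ add   = {pkg_at(p1,portA), pkg_at(p4,gate), truck_at(t1,portA)}

== RESULT ==
["pkg_at(p1,portA)", "pkg_at(p4,gate)", "truck_at(t1,portA)"]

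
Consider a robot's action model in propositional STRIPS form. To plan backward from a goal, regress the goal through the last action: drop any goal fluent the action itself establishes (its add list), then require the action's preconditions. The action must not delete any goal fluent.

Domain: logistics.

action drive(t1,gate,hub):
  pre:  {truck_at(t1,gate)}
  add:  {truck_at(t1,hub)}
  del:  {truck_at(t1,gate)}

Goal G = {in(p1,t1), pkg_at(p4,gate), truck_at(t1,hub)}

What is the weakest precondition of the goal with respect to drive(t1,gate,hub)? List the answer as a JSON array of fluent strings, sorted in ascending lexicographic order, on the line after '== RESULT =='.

Compute (G \ add) ∪ pre:
  G ∩ del = {}  (empty — regression defined)
  G \ add = {in(p1,t1), pkg_at(p4,gate), truck_at(t1,hub)} \ {truck_at(t1,hub)} = {in(p1,t1), pkg_at(p4,gate)}
  ∪ pre   = {in(p1,t1), pkg_at(p4,gate)} ∪ {truck_at(t1,gate)}
          = {in(p1,t1), pkg_at(p4,gate), truck_at(t1,gate)}

== RESULT ==
["in(p1,t1)", "pkg_at(p4,gate)", "truck_at(t1,gate)"]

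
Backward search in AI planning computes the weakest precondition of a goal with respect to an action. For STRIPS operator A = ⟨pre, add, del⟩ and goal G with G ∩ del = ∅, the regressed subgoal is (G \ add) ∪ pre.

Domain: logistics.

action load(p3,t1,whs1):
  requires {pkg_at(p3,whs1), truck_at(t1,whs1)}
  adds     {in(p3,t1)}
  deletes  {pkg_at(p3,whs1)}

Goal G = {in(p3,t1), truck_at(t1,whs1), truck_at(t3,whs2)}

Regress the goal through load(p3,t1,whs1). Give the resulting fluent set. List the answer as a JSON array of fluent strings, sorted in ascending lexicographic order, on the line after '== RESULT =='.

Regress:
  G ∩ del = {}  (empty — regression defined)
  G \ add = {in(p3,t1), truck_at(t1,whs1), truck_at(t3,whs2)} \ {in(p3,t1)} = {truck_at(t1,whs1), truck_at(t3,whs2)}
  ∪ pre   = {truck_at(t1,whs1), truck_at(t3,whs2)} ∪ {pkg_at(p3,whs1), truck_at(t1,whs1)}
          = {pkg_at(p3,whs1), truck_at(t1,whs1), truck_at(t3,whs2)}

== RESULT ==
["pkg_at(p3,whs1)", "truck_at(t1,whs1)", "truck_at(t3,whs2)"]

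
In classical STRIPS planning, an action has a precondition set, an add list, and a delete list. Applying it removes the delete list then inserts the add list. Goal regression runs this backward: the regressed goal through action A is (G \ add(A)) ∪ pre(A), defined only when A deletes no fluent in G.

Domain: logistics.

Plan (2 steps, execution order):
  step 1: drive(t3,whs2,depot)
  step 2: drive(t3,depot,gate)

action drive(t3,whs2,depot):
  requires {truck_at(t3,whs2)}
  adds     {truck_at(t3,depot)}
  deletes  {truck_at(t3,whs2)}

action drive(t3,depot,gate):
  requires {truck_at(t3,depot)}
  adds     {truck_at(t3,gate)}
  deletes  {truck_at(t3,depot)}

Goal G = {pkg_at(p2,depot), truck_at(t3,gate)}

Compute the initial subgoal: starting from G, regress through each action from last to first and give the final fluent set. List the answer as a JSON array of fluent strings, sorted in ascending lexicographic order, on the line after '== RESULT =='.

Regress step by step:
  through step 2 (drive(t3,depot,gate)): drop {truck_at(t3,gate)}, keep {pkg_at(p2,depot)}, require {truck_at(t3,depot)}
    → {pkg_at(p2,depot), truck_at(t3,depot)}
  through step 1 (drive(t3,whs2,depot)): drop {truck_at(t3,depot)}, keep {pkg_at(p2,depot)}, require {truck_at(t3,whs2)}
    → {pkg_at(p2,depot), truck_at(t3,whs2)}

== RESULT ==
["pkg_at(p2,depot)", "truck_at(t3,whs2)"]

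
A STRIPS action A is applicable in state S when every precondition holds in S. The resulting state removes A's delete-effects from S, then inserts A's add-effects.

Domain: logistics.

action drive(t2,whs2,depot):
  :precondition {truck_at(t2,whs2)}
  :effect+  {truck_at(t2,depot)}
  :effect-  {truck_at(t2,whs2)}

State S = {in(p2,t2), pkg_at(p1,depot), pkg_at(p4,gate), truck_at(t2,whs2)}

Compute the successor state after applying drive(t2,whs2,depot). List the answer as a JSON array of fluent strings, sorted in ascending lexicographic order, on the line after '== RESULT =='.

Compute (S \ del) ∪ add:
  pre ⊆ S: {truck_at(t2,whs2)} ⊆ S  — applicable
  S \ del = {in(p2,t2), pkg_at(p1,depot), pkg_at(p4,gate)}
  ∪ add   = {in(p2,t2), pkg_at(p1,depot), pkg_at(p4,gate), truck_at(t2,depot)}

== RESULT ==
["in(p2,t2)", "pkg_at(p1,depot)", "pkg_at(p4,gate)", "truck_at(t2,depot)"]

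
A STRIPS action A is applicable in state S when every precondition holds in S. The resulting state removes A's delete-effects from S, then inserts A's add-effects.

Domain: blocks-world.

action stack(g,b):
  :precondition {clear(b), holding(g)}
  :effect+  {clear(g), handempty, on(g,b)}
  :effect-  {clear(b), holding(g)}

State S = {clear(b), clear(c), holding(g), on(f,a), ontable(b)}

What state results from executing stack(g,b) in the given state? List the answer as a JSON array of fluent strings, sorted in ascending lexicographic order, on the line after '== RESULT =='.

Compute (S \ del) ∪ add:
  pre ⊆ S: {clear(b), holding(g)} ⊆ S  — applicable
  S \ del = {clear(c), on(f,a), ontable(b)}
  ∪ add   = {clear(c), clear(g), handempty, on(f,a), on(g,b), ontable(b)}

== RESULT ==
["clear(c)", "clear(g)", "handempty", "on(f,a)", "on(g,b)", "ontable(b)"]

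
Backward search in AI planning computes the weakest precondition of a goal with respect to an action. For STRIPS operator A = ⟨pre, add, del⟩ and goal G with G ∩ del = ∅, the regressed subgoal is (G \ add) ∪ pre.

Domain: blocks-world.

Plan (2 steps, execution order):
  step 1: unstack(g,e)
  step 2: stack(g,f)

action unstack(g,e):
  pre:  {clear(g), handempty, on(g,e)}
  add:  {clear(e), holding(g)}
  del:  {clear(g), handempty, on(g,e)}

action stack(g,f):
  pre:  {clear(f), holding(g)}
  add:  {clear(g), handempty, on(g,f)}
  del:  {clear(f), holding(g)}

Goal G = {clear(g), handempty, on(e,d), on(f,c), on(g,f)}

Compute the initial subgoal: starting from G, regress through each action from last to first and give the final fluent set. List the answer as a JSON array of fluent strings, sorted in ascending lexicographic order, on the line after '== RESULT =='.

Work backward from the goal:
  through step 2 (stack(g,f)): drop {clear(g), handempty, on(g,f)}, keep {on(e,d), on(f,c)}, require {clear(f), holding(g)}
    → {clear(f), holding(g), on(e,d), on(f,c)}
  through step 1 (unstack(g,e)): drop {holding(g)}, keep {clear(f), on(e,d), on(f,c)}, require {clear(g), handempty, on(g,e)}
    → {clear(f), clear(g), handempty, on(e,d), on(f,c), on(g,e)}

== RESULT ==
["clear(f)", "clear(g)", "handempty", "on(e,d)", "on(f,c)", "on(g,e)"]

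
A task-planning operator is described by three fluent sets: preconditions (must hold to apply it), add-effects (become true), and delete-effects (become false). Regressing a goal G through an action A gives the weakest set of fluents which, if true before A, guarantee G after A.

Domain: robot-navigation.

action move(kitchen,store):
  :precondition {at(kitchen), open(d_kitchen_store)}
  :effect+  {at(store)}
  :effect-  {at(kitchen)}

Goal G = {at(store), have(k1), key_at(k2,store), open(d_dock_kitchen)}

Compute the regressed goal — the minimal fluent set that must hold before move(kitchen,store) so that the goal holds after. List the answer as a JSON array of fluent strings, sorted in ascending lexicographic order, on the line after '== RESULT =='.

Regress:
  G ∩ del = {}  (empty — regression defined)
  G \ add = {at(store), have(k1), key_at(k2,store), open(d_dock_kitchen)} \ {at(store)} = {have(k1), key_at(k2,store), open(d_dock_kitchen)}
  ∪ pre   = {have(k1), key_at(k2,store), open(d_dock_kitchen)} ∪ {at(kitchen), open(d_kitchen_store)}
          = {at(kitchen), have(k1), key_at(k2,store), open(d_dock_kitchen), open(d_kitchen_store)}

== RESULT ==
["at(kitchen)", "have(k1)", "key_at(k2,store)", "open(d_dock_kitchen)", "open(d_kitchen_store)"]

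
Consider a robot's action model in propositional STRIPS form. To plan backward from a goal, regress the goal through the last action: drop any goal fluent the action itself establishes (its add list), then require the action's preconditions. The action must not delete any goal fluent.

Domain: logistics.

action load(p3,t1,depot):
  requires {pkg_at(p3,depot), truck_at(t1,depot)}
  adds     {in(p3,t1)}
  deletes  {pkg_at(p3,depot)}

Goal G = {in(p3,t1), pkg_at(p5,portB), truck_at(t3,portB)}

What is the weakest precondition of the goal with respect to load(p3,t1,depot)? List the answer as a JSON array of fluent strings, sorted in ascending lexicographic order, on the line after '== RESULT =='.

Compute (G \ add) ∪ pre:
  G ∩ del = {}  (empty — regression defined)
  G \ add = {in(p3,t1), pkg_at(p5,portB), truck_at(t3,portB)} \ {in(p3,t1)} = {pkg_at(p5,portB), truck_at(t3,portB)}
  ∪ pre   = {pkg_at(p5,portB), truck_at(t3,portB)} ∪ {pkg_at(p3,depot), truck_at(t1,depot)}
          = {pkg_at(p3,depot), pkg_at(p5,portB), truck_at(t1,depot), truck_at(t3,portB)}

== RESULT ==
["pkg_at(p3,depot)", "pkg_at(p5,portB)", "truck_at(t1,depot)", "truck_at(t3,portB)"]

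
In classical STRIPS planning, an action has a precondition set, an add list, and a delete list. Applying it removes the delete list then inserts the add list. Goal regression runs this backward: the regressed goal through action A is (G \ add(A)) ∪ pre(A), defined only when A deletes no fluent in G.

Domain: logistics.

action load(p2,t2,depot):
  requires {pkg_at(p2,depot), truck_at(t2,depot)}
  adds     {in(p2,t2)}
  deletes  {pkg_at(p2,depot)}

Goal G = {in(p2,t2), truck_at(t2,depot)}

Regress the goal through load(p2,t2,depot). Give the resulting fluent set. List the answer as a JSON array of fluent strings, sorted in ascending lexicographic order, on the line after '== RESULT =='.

Regress:
  G ∩ del = {}  (empty — regression defined)
  G \ add = {in(p2,t2), truck_at(t2,depot)} \ {in(p2,t2)} = {truck_at(t2,depot)}
  ∪ pre   = {truck_at(t2,depot)} ∪ {pkg_at(p2,depot), truck_at(t2,depot)}
          = {pkg_at(p2,depot), truck_at(t2,depot)}

== RESULT ==
["pkg_at(p2,depot)", "truck_at(t2,depot)"]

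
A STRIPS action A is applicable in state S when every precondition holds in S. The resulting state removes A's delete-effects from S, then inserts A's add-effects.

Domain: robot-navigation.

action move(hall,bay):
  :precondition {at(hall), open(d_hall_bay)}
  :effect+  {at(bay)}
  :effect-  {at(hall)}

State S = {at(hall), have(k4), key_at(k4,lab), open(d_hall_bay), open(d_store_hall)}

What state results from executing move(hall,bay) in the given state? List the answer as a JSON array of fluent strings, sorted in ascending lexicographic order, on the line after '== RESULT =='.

Compute (S \ del) ∪ add:
  pre ⊆ S: {at(hall), open(d_hall_bay)} ⊆ S  — applicable
  S \ del = {have(k4), key_at(k4,lab), open(d_hall_bay), open(d_store_hall)}
  ∪ add   = {at(bay), have(k4), key_at(k4,lab), open(d_hall_bay), open(d_store_hall)}

== RESULT ==
["at(bay)", "have(k4)", "key_at(k4,lab)", "open(d_hall_bay)", "open(d_store_hall)"]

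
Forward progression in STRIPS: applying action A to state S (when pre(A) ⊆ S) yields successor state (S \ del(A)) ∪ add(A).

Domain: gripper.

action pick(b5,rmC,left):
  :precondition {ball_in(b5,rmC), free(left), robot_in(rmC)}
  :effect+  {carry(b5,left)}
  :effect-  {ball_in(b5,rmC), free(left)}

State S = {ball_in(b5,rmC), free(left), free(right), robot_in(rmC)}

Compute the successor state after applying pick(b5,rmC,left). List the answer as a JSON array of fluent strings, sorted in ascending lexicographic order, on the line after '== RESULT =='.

Compute (S \ del) ∪ add:
  pre ⊆ S: {ball_in(b5,rmC), free(left), robot_in(rmC)} ⊆ S  — applicable
  S \ del = {free(right), robot_in(rmC)}
  ∪ add   = {carry(b5,left), free(right), robot_in(rmC)}

== RESULT ==
["carry(b5,left)", "free(right)", "robot_in(rmC)"]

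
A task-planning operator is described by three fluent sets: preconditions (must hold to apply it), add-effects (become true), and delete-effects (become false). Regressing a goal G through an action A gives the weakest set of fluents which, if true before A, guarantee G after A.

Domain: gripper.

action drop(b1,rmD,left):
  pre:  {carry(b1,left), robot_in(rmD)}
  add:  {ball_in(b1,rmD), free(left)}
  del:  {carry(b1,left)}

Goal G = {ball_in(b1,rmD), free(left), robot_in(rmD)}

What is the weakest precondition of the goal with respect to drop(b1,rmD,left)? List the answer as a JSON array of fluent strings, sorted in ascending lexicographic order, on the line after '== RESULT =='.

Compute (G \ add) ∪ pre:
  G ∩ del = {}  (empty — regression defined)
  G \ add = {ball_in(b1,rmD), free(left), robot_in(rmD)} \ {ball_in(b1,rmD), free(left)} = {robot_in(rmD)}
  ∪ pre   = {robot_in(rmD)} ∪ {carry(b1,left), robot_in(rmD)}
          = {carry(b1,left), robot_in(rmD)}

== RESULT ==
["carry(b1,left)", "robot_in(rmD)"]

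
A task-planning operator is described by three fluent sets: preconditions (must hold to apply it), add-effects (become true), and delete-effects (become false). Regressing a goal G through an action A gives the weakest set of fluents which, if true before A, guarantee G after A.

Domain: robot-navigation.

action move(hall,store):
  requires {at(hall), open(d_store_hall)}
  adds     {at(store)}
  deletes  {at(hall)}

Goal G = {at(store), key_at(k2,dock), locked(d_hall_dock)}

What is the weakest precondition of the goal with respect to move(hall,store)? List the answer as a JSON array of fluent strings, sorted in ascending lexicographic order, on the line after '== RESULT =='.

Regress:
  G ∩ del = {}  (empty — regression defined)
  G \ add = {at(store), key_at(k2,dock), locked(d_hall_dock)} \ {at(store)} = {key_at(k2,dock), locked(d_hall_dock)}
  ∪ pre   = {key_at(k2,dock), locked(d_hall_dock)} ∪ {at(hall), open(d_store_hall)}
          = {at(hall), key_at(k2,dock), locked(d_hall_dock), open(d_store_hall)}

== RESULT ==
["at(hall)", "key_at(k2,dock)", "locked(d_hall_dock)", "open(d_store_hall)"]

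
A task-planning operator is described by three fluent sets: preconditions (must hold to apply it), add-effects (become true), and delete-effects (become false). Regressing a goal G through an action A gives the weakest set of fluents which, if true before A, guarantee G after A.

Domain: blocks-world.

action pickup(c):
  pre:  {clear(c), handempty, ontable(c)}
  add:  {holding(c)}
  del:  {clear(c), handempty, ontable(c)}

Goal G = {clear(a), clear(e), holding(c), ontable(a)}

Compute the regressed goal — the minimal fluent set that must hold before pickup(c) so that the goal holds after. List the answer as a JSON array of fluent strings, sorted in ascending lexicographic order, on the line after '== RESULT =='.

Regress:
  G ∩ del = {}  (empty — regression defined)
  G \ add = {clear(a), clear(e), holding(c), ontable(a)} \ {holding(c)} = {clear(a), clear(e), ontable(a)}
  ∪ pre   = {clear(a), clear(e), ontable(a)} ∪ {clear(c), handempty, ontable(c)}
          = {clear(a), clear(c), clear(e), handempty, ontable(a), ontable(c)}

== RESULT ==
["clear(a)", "clear(c)", "clear(e)", "handempty", "ontable(a)", "ontable(c)"]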